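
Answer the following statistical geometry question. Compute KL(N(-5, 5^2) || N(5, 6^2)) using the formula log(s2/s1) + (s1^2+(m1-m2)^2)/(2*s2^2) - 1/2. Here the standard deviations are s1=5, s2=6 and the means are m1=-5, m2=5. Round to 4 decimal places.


KL divergence between normal distributions:
KL = log(s2/s1) + (s1^2 + (m1-m2)^2)/(2*s2^2) - 1/2.
log(6/5) = 0.182322.
(5^2 + (-5-5)^2)/(2*6^2) = (25 + 100)/72 = 1.736111.
KL = 0.182322 + 1.736111 - 0.5 = 1.4184

1.4184


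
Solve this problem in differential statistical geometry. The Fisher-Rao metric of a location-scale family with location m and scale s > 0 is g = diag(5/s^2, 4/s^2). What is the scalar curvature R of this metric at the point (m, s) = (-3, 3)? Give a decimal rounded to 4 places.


The metric has the form g = (A dm^2 + B ds^2)/s^2 with A = 5, B = 4.
Substitute u = sqrt(A/B)*m: g = B*(du^2 + ds^2)/s^2, i.e. B times the
Poincare upper half-plane metric, which has constant Gaussian curvature -1.
Scaling a 2D metric by a constant c divides the Gaussian curvature by c,
so K = -1/B = -1/(4) = -0.2500 everywhere (the point (m, s) = (-3, 3) is irrelevant:
the curvature is constant).
Scalar curvature in dimension 2: R = 2K = -2/(4) = -0.5000.

-0.5000


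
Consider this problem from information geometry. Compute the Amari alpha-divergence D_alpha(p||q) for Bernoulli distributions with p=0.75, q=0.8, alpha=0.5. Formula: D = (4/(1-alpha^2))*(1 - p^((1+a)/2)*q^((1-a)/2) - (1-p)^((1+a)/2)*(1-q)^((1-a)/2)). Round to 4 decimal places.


Amari alpha-divergence:
D = (4/(1-alpha^2))*(1 - p^((1+a)/2)*q^((1-a)/2) - (1-p)^((1+a)/2)*(1-q)^((1-a)/2)).
alpha = 0.5, p = 0.75, q = 0.8.
e1 = (1+alpha)/2 = 0.75, e2 = (1-alpha)/2 = 0.25.
t1 = p^e1 * q^e2 = 0.75^0.75 * 0.8^0.25 = 0.762199.
t2 = (1-p)^e1 * (1-q)^e2 = 0.25^0.75 * 0.2^0.25 = 0.236435.
4/(1-alpha^2) = 5.333333.
D = 5.333333*(1 - 0.762199 - 0.236435) = 0.0073

0.0073


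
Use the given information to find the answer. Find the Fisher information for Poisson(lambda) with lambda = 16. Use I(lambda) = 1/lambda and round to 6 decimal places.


Fisher information for Poisson: I(lambda) = 1/lambda.
lambda = 16.
I(lambda) = 1/16 = 0.062500

0.062500


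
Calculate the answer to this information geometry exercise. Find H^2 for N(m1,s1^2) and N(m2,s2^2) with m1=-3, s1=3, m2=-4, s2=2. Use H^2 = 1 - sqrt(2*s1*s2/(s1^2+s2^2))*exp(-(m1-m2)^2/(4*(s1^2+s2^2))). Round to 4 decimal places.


Squared Hellinger distance for Gaussians:
H^2 = 1 - sqrt(2*s1*s2/(s1^2+s2^2)) * exp(-(m1-m2)^2/(4*(s1^2+s2^2))).
s1^2 = 9, s2^2 = 4, s1^2+s2^2 = 13.
sqrt(2*3*2/(13)) = 0.960769.
(m1-m2)^2 = (1)^2 = 1.
exp(-1/(4*13)) = exp(-0.019231) = 0.980953.
H^2 = 1 - 0.960769*0.980953 = 0.0575

0.0575


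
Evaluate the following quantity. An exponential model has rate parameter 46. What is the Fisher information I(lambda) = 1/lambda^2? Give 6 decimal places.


Fisher information for exponential: I(lambda) = 1/lambda^2.
lambda = 46, lambda^2 = 2116.
I = 1/2116 = 0.000473

0.000473


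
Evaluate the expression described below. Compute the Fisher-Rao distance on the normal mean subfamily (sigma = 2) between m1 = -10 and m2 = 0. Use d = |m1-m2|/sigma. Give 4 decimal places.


On the fixed-variance normal subfamily, geodesic distance = |m1-m2|/sigma.
|-10 - 0| = 10.
sigma = 2.
d = 10/2 = 5.0000

5.0000


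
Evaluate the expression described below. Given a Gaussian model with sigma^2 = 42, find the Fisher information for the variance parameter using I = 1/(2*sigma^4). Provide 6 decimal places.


Fisher information for variance: I(sigma^2) = 1/(2*sigma^4).
sigma^2 = 42, so sigma^4 = 1764.
I = 1/(2*1764) = 1/3528 = 0.000283

0.000283


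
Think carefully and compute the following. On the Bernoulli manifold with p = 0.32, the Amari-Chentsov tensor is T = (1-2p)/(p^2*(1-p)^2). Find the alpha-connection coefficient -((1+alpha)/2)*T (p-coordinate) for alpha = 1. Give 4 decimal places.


Skewness (Amari-Chentsov) tensor: T = (1-2p)/(p^2*(1-p)^2).
p = 0.32, 1-2p = 0.36, p^2 = 0.1024, (1-p)^2 = 0.4624.
T = 0.36/(0.1024 * 0.4624) = 7.602995.
In the p-coordinate, Gamma^(alpha) = Gamma^(0) - (alpha/2)*T with Gamma^(0) = (1/2)*g'(p) = -T/2,
so Gamma^(alpha) = -((1+alpha)/2)*T.
alpha = 1, -(1+alpha)/2 = -1.0.
Gamma = -1.0 * 7.602995 = -7.6030

-7.6030


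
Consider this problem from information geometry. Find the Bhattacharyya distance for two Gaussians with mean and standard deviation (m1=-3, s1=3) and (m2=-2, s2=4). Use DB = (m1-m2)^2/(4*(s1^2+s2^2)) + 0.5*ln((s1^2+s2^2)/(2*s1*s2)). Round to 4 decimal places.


Bhattacharyya distance between two Gaussians:
DB = (m1-m2)^2/(4*(s1^2+s2^2)) + (1/2)*ln((s1^2+s2^2)/(2*s1*s2)).
(m1-m2)^2 = (-1)^2 = 1.
s1^2+s2^2 = 9 + 16 = 25.
term1 = 1/100 = 0.01.
term2 = 0.5*ln(25/24.0) = 0.020411.
DB = 0.01 + 0.020411 = 0.0304

0.0304


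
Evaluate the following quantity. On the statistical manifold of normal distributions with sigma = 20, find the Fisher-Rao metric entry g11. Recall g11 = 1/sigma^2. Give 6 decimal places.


For the 2-parameter normal family, the Fisher metric has:
  g11 = 1/sigma^2, g22 = 2/sigma^2.
sigma = 20, sigma^2 = 400.
g11 = 0.002500

0.002500


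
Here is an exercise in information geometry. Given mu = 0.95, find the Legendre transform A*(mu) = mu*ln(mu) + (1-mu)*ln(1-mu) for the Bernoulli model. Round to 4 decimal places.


Legendre transform for Bernoulli:
A*(mu) = mu*log(mu) + (1-mu)*log(1-mu).
mu = 0.95, 1-mu = 0.05.
mu*log(mu) = 0.95*log(0.95) = -0.048729.
(1-mu)*log(1-mu) = 0.05*log(0.05) = -0.149787.
A* = -0.048729 + -0.149787 = -0.1985

-0.1985


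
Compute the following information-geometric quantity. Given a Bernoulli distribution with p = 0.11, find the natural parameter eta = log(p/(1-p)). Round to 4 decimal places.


Natural parameter for Bernoulli: eta = log(p/(1-p)).
p = 0.11, 1-p = 0.89.
p/(1-p) = 0.123596.
eta = log(0.123596) = -2.0907

-2.0907


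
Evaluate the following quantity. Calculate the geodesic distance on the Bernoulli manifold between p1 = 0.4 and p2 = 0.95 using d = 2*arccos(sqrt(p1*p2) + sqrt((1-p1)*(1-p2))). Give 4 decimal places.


Geodesic distance on Bernoulli manifold:
d(p1,p2) = 2*arccos(sqrt(p1*p2) + sqrt((1-p1)*(1-p2))).
sqrt(p1*p2) = sqrt(0.4*0.95) = 0.616441.
sqrt((1-p1)*(1-p2)) = sqrt(0.6*0.05) = 0.173205.
arg = 0.616441 + 0.173205 = 0.789646.
d = 2*arccos(0.789646) = 1.3211

1.3211


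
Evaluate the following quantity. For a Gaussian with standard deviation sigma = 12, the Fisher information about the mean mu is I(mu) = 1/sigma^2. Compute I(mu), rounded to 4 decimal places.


The Fisher information for the mean of a normal distribution is I(mu) = 1/sigma^2.
sigma = 12, so sigma^2 = 144.
I(mu) = 1/144 = 0.0069

0.0069


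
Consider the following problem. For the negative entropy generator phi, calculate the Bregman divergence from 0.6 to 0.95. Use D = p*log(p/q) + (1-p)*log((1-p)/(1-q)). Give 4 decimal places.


Bregman divergence with negative entropy generator:
D = p*log(p/q) + (1-p)*log((1-p)/(1-q)).
p = 0.6, q = 0.95.
p*log(p/q) = 0.6*log(0.6/0.95) = -0.275719.
(1-p)*log((1-p)/(1-q)) = 0.4*log(0.4/0.05) = 0.831777.
D = -0.275719 + 0.831777 = 0.5561

0.5561


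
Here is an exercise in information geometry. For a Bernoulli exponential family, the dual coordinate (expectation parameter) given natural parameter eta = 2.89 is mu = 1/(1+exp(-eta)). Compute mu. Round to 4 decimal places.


Dual coordinate (expectation parameter) for Bernoulli:
mu = 1/(1+exp(-eta)).
eta = 2.89.
exp(-eta) = exp(-2.89) = 0.055576.
mu = 1/(1+0.055576) = 0.9473

0.9473


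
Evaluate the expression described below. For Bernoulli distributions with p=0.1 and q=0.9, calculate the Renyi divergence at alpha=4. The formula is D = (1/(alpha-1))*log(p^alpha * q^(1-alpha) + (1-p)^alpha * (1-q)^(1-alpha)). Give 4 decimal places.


Renyi divergence of order alpha between Bernoulli distributions:
D = (1/(alpha-1))*log(p^alpha * q^(1-alpha) + (1-p)^alpha * (1-q)^(1-alpha)).
alpha = 4, p = 0.1, q = 0.9.
p^alpha * q^(1-alpha) = 0.1^4 * 0.9^-3 = 0.000137.
(1-p)^alpha * (1-q)^(1-alpha) = 0.9^4 * 0.1^-3 = 656.1.
sum = 0.000137 + 656.1 = 656.100137.
D = (1/3)*log(656.100137) = 2.1621

2.1621


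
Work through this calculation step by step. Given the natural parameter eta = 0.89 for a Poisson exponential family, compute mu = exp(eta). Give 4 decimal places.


Expectation parameter for Poisson exponential family:
mu = exp(eta).
eta = 0.89.
mu = exp(0.89) = 2.4351

2.4351


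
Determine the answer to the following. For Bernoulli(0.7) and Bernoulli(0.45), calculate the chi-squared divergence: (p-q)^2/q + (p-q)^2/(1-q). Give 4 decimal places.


Chi-squared divergence between Bernoulli distributions:
chi^2 = (p-q)^2/q + (p-q)^2/(1-q).
p = 0.7, q = 0.45, p-q = 0.25.
(p-q)^2 = 0.0625.
term1 = 0.0625/0.45 = 0.138889.
term2 = 0.0625/0.55 = 0.113636.
chi^2 = 0.138889 + 0.113636 = 0.2525

0.2525


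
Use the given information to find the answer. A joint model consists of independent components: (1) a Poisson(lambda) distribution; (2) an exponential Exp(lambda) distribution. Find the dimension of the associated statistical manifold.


The dimension of a statistical manifold equals the number of free
(independent) real parameters of the model. For a product of independent
blocks the parameter counts add.
- Poisson (lambda): 1.
- exponential (lambda): 1.
Total = 1 + 1 = 2.
Dimension = 2

2


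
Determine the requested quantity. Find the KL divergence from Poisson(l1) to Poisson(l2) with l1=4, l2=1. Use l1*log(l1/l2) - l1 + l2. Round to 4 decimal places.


KL divergence for Poisson:
KL = l1*log(l1/l2) - l1 + l2.
l1 = 4, l2 = 1.
log(4/1) = 1.386294.
l1*log(l1/l2) = 4 * 1.386294 = 5.545177.
KL = 5.545177 - 4 + 1 = 2.5452

2.5452


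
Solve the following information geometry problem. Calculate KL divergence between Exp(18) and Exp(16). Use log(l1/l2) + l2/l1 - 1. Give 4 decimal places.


KL divergence for exponential family:
KL = log(l1/l2) + l2/l1 - 1.
log(18/16) = 0.117783.
16/18 = 0.888889.
KL = 0.117783 + 0.888889 - 1 = 0.0067

0.0067


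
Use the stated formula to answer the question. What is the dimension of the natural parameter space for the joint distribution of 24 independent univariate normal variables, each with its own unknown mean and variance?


Exponential family dimension calculation:
Each univariate normal has two natural parameters (mu/sigma^2 and -1/(2 sigma^2)).
With 24 independent components, dim = 2 * 24 = 48.

48


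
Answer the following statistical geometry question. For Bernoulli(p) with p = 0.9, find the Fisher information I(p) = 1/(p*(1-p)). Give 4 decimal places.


For Bernoulli(p), Fisher information is I(p) = 1/(p*(1-p)).
p = 0.9, 1-p = 0.1.
p*(1-p) = 0.09.
I(p) = 1/0.09 = 11.1111

11.1111


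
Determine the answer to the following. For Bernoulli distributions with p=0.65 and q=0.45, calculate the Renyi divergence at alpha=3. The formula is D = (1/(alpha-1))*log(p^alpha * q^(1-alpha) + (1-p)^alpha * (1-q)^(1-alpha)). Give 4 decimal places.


Renyi divergence of order alpha between Bernoulli distributions:
D = (1/(alpha-1))*log(p^alpha * q^(1-alpha) + (1-p)^alpha * (1-q)^(1-alpha)).
alpha = 3, p = 0.65, q = 0.45.
p^alpha * q^(1-alpha) = 0.65^3 * 0.45^-2 = 1.356173.
(1-p)^alpha * (1-q)^(1-alpha) = 0.35^3 * 0.55^-2 = 0.141736.
sum = 1.356173 + 0.141736 = 1.497908.
D = (1/2)*log(1.497908) = 0.2020

0.2020


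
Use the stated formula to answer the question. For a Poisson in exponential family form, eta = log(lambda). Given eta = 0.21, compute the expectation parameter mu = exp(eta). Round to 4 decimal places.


Expectation parameter for Poisson exponential family:
mu = exp(eta).
eta = 0.21.
mu = exp(0.21) = 1.2337

1.2337


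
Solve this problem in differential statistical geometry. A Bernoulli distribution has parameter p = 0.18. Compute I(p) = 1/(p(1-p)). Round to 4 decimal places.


For Bernoulli(p), Fisher information is I(p) = 1/(p*(1-p)).
p = 0.18, 1-p = 0.82.
p*(1-p) = 0.1476.
I(p) = 1/0.1476 = 6.7751

6.7751


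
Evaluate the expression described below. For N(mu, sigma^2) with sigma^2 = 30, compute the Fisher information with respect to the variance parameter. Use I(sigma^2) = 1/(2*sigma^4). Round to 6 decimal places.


Fisher information for variance: I(sigma^2) = 1/(2*sigma^4).
sigma^2 = 30, so sigma^4 = 900.
I = 1/(2*900) = 1/1800 = 0.000556

0.000556


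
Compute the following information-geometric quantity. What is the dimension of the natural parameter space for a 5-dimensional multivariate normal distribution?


Exponential family dimension calculation:
For 5-dim MVN: mean has 5 params, covariance has 5*6/2 = 15 unique entries.
Total dim = 5 + 15 = 20.

20


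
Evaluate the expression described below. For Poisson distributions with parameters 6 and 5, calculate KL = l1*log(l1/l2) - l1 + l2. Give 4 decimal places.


KL divergence for Poisson:
KL = l1*log(l1/l2) - l1 + l2.
l1 = 6, l2 = 5.
log(6/5) = 0.182322.
l1*log(l1/l2) = 6 * 0.182322 = 1.093929.
KL = 1.093929 - 6 + 5 = 0.0939

0.0939


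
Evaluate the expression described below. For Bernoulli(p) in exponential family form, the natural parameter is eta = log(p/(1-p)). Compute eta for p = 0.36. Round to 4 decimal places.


Natural parameter for Bernoulli: eta = log(p/(1-p)).
p = 0.36, 1-p = 0.64.
p/(1-p) = 0.5625.
eta = log(0.5625) = -0.5754

-0.5754


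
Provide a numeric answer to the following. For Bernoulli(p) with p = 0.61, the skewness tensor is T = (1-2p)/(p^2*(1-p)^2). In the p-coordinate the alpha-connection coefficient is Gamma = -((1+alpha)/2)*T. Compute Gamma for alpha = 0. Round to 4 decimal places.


Skewness (Amari-Chentsov) tensor: T = (1-2p)/(p^2*(1-p)^2).
p = 0.61, 1-2p = -0.22, p^2 = 0.3721, (1-p)^2 = 0.1521.
T = -0.22/(0.3721 * 0.1521) = -3.887172.
In the p-coordinate, Gamma^(alpha) = Gamma^(0) - (alpha/2)*T with Gamma^(0) = (1/2)*g'(p) = -T/2,
so Gamma^(alpha) = -((1+alpha)/2)*T.
alpha = 0, -(1+alpha)/2 = -0.5.
Gamma = -0.5 * -3.887172 = 1.9436

1.9436


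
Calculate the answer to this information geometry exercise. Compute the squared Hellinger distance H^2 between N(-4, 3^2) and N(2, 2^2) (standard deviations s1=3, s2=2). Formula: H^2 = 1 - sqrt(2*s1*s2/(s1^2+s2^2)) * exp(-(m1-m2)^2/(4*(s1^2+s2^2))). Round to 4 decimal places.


Squared Hellinger distance for Gaussians:
H^2 = 1 - sqrt(2*s1*s2/(s1^2+s2^2)) * exp(-(m1-m2)^2/(4*(s1^2+s2^2))).
s1^2 = 9, s2^2 = 4, s1^2+s2^2 = 13.
sqrt(2*3*2/(13)) = 0.960769.
(m1-m2)^2 = (-6)^2 = 36.
exp(-36/(4*13)) = exp(-0.692308) = 0.50042.
H^2 = 1 - 0.960769*0.50042 = 0.5192

0.5192


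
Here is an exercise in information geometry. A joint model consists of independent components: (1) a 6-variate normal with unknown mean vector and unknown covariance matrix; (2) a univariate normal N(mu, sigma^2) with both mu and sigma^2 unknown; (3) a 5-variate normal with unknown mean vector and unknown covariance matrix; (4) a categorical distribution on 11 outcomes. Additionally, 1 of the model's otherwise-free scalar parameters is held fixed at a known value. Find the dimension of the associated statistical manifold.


The dimension of a statistical manifold equals the number of free
(independent) real parameters of the model. For a product of independent
blocks the parameter counts add.
- 6-variate normal: 6 (mean) + 6*7/2 = 21 (symmetric covariance) = 27.
- normal (mu, sigma^2): 2.
- 5-variate normal: 5 (mean) + 5*6/2 = 15 (symmetric covariance) = 20.
- categorical on 11 outcomes (probabilities sum to 1): 11-1 = 10.
Total = 27 + 2 + 20 + 10 = 59.
1 parameter(s) fixed at known values: 59 - 1 = 58.
Dimension = 58

58


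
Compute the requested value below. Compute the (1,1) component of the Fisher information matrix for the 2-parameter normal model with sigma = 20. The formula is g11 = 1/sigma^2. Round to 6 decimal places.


For the 2-parameter normal family, the Fisher metric has:
  g11 = 1/sigma^2, g22 = 2/sigma^2.
sigma = 20, sigma^2 = 400.
g11 = 0.002500

0.002500


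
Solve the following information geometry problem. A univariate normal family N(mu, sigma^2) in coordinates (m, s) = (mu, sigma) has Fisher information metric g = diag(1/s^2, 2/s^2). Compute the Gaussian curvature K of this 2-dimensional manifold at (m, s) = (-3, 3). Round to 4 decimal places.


The metric has the form g = (A dm^2 + B ds^2)/s^2 with A = 1, B = 2.
Substitute u = sqrt(A/B)*m: g = B*(du^2 + ds^2)/s^2, i.e. B times the
Poincare upper half-plane metric, which has constant Gaussian curvature -1.
Scaling a 2D metric by a constant c divides the Gaussian curvature by c,
so K = -1/B = -1/(2) = -0.5000 everywhere (the point (m, s) = (-3, 3) is irrelevant:
the curvature is constant).
The requested Gaussian curvature is K = -0.5000.

-0.5000


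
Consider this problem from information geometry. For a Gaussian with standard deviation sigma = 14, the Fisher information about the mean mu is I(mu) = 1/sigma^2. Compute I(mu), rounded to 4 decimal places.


The Fisher information for the mean of a normal distribution is I(mu) = 1/sigma^2.
sigma = 14, so sigma^2 = 196.
I(mu) = 1/196 = 0.0051

0.0051


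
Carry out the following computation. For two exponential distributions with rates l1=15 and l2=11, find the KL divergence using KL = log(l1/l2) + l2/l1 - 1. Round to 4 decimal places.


KL divergence for exponential family:
KL = log(l1/l2) + l2/l1 - 1.
log(15/11) = 0.310155.
11/15 = 0.733333.
KL = 0.310155 + 0.733333 - 1 = 0.0435

0.0435


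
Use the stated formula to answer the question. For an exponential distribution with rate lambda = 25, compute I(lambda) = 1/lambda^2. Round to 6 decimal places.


Fisher information for exponential: I(lambda) = 1/lambda^2.
lambda = 25, lambda^2 = 625.
I = 1/625 = 0.001600

0.001600


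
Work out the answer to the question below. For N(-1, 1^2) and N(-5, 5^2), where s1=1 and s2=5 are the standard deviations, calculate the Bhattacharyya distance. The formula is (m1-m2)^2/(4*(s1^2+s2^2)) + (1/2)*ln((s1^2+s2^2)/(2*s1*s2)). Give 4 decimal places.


Bhattacharyya distance between two Gaussians:
DB = (m1-m2)^2/(4*(s1^2+s2^2)) + (1/2)*ln((s1^2+s2^2)/(2*s1*s2)).
(m1-m2)^2 = (4)^2 = 16.
s1^2+s2^2 = 1 + 25 = 26.
term1 = 16/104 = 0.153846.
term2 = 0.5*ln(26/10.0) = 0.477756.
DB = 0.153846 + 0.477756 = 0.6316

0.6316


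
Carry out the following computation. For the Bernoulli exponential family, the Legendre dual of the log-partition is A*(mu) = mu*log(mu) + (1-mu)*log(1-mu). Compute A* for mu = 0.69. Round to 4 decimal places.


Legendre transform for Bernoulli:
A*(mu) = mu*log(mu) + (1-mu)*log(1-mu).
mu = 0.69, 1-mu = 0.31.
mu*log(mu) = 0.69*log(0.69) = -0.256034.
(1-mu)*log(1-mu) = 0.31*log(0.31) = -0.363067.
A* = -0.256034 + -0.363067 = -0.6191

-0.6191


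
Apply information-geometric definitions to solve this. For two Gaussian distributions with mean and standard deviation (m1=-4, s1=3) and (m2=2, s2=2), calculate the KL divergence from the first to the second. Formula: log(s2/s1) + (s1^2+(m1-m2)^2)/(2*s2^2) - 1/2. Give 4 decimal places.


KL divergence between normal distributions:
KL = log(s2/s1) + (s1^2 + (m1-m2)^2)/(2*s2^2) - 1/2.
log(2/3) = -0.405465.
(3^2 + (-4-2)^2)/(2*2^2) = (9 + 36)/8 = 5.625.
KL = -0.405465 + 5.625 - 0.5 = 4.7195

4.7195


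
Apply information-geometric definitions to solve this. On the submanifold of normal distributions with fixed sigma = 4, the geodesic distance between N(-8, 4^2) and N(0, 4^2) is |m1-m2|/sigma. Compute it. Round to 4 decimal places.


On the fixed-variance normal subfamily, geodesic distance = |m1-m2|/sigma.
|-8 - 0| = 8.
sigma = 4.
d = 8/4 = 2.0000

2.0000


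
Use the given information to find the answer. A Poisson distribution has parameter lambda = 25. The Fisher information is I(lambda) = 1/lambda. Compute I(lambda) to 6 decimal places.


Fisher information for Poisson: I(lambda) = 1/lambda.
lambda = 25.
I(lambda) = 1/25 = 0.040000

0.040000


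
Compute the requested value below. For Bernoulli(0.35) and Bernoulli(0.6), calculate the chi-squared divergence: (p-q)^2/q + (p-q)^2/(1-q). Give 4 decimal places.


Chi-squared divergence between Bernoulli distributions:
chi^2 = (p-q)^2/q + (p-q)^2/(1-q).
p = 0.35, q = 0.6, p-q = -0.25.
(p-q)^2 = 0.0625.
term1 = 0.0625/0.6 = 0.104167.
term2 = 0.0625/0.4 = 0.15625.
chi^2 = 0.104167 + 0.15625 = 0.2604

0.2604


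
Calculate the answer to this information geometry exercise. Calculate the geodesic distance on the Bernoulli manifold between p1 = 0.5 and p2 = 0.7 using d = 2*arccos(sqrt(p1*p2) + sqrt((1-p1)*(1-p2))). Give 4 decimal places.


Geodesic distance on Bernoulli manifold:
d(p1,p2) = 2*arccos(sqrt(p1*p2) + sqrt((1-p1)*(1-p2))).
sqrt(p1*p2) = sqrt(0.5*0.7) = 0.591608.
sqrt((1-p1)*(1-p2)) = sqrt(0.5*0.3) = 0.387298.
arg = 0.591608 + 0.387298 = 0.978906.
d = 2*arccos(0.978906) = 0.4115

0.4115


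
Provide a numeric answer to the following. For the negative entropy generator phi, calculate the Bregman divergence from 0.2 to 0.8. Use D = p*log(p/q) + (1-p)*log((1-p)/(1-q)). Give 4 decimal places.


Bregman divergence with negative entropy generator:
D = p*log(p/q) + (1-p)*log((1-p)/(1-q)).
p = 0.2, q = 0.8.
p*log(p/q) = 0.2*log(0.2/0.8) = -0.277259.
(1-p)*log((1-p)/(1-q)) = 0.8*log(0.8/0.2) = 1.109035.
D = -0.277259 + 1.109035 = 0.8318

0.8318


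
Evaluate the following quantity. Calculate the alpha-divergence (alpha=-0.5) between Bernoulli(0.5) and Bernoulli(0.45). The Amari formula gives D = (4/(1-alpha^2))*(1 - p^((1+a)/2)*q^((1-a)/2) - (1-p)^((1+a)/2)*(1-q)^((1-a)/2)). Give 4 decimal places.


Amari alpha-divergence:
D = (4/(1-alpha^2))*(1 - p^((1+a)/2)*q^((1-a)/2) - (1-p)^((1+a)/2)*(1-q)^((1-a)/2)).
alpha = -0.5, p = 0.5, q = 0.45.
e1 = (1+alpha)/2 = 0.25, e2 = (1-alpha)/2 = 0.75.
t1 = p^e1 * q^e2 = 0.5^0.25 * 0.45^0.75 = 0.462011.
t2 = (1-p)^e1 * (1-q)^e2 = 0.5^0.25 * 0.55^0.75 = 0.53705.
4/(1-alpha^2) = 5.333333.
D = 5.333333*(1 - 0.462011 - 0.53705) = 0.0050

0.0050


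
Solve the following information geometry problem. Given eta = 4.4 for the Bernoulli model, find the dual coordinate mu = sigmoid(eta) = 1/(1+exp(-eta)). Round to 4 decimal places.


Dual coordinate (expectation parameter) for Bernoulli:
mu = 1/(1+exp(-eta)).
eta = 4.4.
exp(-eta) = exp(-4.4) = 0.012277.
mu = 1/(1+0.012277) = 0.9879

0.9879


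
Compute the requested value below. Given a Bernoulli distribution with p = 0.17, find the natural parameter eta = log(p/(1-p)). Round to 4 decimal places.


Natural parameter for Bernoulli: eta = log(p/(1-p)).
p = 0.17, 1-p = 0.83.
p/(1-p) = 0.204819.
eta = log(0.204819) = -1.5856

-1.5856


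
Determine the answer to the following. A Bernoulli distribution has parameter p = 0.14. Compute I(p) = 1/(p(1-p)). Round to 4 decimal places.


For Bernoulli(p), Fisher information is I(p) = 1/(p*(1-p)).
p = 0.14, 1-p = 0.86.
p*(1-p) = 0.1204.
I(p) = 1/0.1204 = 8.3056

8.3056


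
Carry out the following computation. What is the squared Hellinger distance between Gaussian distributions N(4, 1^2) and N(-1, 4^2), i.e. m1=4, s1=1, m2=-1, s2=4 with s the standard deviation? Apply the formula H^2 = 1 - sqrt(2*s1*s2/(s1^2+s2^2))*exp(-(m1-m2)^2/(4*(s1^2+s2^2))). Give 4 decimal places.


Squared Hellinger distance for Gaussians:
H^2 = 1 - sqrt(2*s1*s2/(s1^2+s2^2)) * exp(-(m1-m2)^2/(4*(s1^2+s2^2))).
s1^2 = 1, s2^2 = 16, s1^2+s2^2 = 17.
sqrt(2*1*4/(17)) = 0.685994.
(m1-m2)^2 = (5)^2 = 25.
exp(-25/(4*17)) = exp(-0.367647) = 0.692362.
H^2 = 1 - 0.685994*0.692362 = 0.5250

0.5250


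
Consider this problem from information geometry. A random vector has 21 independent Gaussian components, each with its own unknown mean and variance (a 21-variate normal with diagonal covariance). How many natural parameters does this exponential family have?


Exponential family dimension calculation:
Each univariate normal has two natural parameters (mu/sigma^2 and -1/(2 sigma^2)).
With 21 independent components, dim = 2 * 21 = 42.

42


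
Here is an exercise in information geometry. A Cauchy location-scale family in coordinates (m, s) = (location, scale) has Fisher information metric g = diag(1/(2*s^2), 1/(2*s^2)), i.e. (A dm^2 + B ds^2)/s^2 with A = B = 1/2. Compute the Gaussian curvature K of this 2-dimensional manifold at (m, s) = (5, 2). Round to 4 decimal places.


The metric has the form g = (A dm^2 + B ds^2)/s^2 with A = 1/2, B = 1/2.
Substitute u = sqrt(A/B)*m: g = B*(du^2 + ds^2)/s^2, i.e. B times the
Poincare upper half-plane metric, which has constant Gaussian curvature -1.
Scaling a 2D metric by a constant c divides the Gaussian curvature by c,
so K = -1/B = -1/(1/2) = -2.0000 everywhere (the point (m, s) = (5, 2) is irrelevant:
the curvature is constant).
The requested Gaussian curvature is K = -2.0000.

-2.0000


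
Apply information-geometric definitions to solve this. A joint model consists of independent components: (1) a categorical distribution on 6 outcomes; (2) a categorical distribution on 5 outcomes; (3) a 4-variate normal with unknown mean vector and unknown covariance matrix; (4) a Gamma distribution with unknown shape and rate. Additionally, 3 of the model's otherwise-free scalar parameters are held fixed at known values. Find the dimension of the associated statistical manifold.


The dimension of a statistical manifold equals the number of free
(independent) real parameters of the model. For a product of independent
blocks the parameter counts add.
- categorical on 6 outcomes (probabilities sum to 1): 6-1 = 5.
- categorical on 5 outcomes (probabilities sum to 1): 5-1 = 4.
- 4-variate normal: 4 (mean) + 4*5/2 = 10 (symmetric covariance) = 14.
- Gamma (shape, rate): 2.
Total = 5 + 4 + 14 + 2 = 25.
3 parameter(s) fixed at known values: 25 - 3 = 22.
Dimension = 22

22


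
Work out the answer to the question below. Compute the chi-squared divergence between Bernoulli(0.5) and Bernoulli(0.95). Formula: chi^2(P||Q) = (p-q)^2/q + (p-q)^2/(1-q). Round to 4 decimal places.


Chi-squared divergence between Bernoulli distributions:
chi^2 = (p-q)^2/q + (p-q)^2/(1-q).
p = 0.5, q = 0.95, p-q = -0.45.
(p-q)^2 = 0.2025.
term1 = 0.2025/0.95 = 0.213158.
term2 = 0.2025/0.05 = 4.05.
chi^2 = 0.213158 + 4.05 = 4.2632

4.2632


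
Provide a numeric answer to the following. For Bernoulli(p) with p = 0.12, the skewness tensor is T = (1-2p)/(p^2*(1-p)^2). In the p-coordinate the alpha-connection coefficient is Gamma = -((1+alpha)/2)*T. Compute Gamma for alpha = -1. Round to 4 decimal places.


Skewness (Amari-Chentsov) tensor: T = (1-2p)/(p^2*(1-p)^2).
p = 0.12, 1-2p = 0.76, p^2 = 0.0144, (1-p)^2 = 0.7744.
T = 0.76/(0.0144 * 0.7744) = 68.153122.
In the p-coordinate, Gamma^(alpha) = Gamma^(0) - (alpha/2)*T with Gamma^(0) = (1/2)*g'(p) = -T/2,
so Gamma^(alpha) = -((1+alpha)/2)*T.
alpha = -1, -(1+alpha)/2 = 0.0.
Gamma = 0.0 * 68.153122 = 0.0000

0.0000


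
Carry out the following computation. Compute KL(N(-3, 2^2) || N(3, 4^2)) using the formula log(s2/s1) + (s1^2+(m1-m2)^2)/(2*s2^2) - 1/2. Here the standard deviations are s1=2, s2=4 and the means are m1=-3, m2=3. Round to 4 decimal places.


KL divergence between normal distributions:
KL = log(s2/s1) + (s1^2 + (m1-m2)^2)/(2*s2^2) - 1/2.
log(4/2) = 0.693147.
(2^2 + (-3-3)^2)/(2*4^2) = (4 + 36)/32 = 1.25.
KL = 0.693147 + 1.25 - 0.5 = 1.4431

1.4431


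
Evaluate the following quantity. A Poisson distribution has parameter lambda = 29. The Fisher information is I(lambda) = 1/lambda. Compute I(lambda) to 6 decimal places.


Fisher information for Poisson: I(lambda) = 1/lambda.
lambda = 29.
I(lambda) = 1/29 = 0.034483

0.034483


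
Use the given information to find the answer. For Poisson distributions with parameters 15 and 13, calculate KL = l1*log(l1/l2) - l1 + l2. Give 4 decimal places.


KL divergence for Poisson:
KL = l1*log(l1/l2) - l1 + l2.
l1 = 15, l2 = 13.
log(15/13) = 0.143101.
l1*log(l1/l2) = 15 * 0.143101 = 2.146513.
KL = 2.146513 - 15 + 13 = 0.1465

0.1465


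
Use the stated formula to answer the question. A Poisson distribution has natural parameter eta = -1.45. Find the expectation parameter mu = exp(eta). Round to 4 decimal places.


Expectation parameter for Poisson exponential family:
mu = exp(eta).
eta = -1.45.
mu = exp(-1.45) = 0.2346

0.2346


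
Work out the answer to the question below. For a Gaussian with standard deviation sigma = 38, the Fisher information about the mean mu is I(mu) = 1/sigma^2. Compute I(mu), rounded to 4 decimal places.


The Fisher information for the mean of a normal distribution is I(mu) = 1/sigma^2.
sigma = 38, so sigma^2 = 1444.
I(mu) = 1/1444 = 0.0007

0.0007


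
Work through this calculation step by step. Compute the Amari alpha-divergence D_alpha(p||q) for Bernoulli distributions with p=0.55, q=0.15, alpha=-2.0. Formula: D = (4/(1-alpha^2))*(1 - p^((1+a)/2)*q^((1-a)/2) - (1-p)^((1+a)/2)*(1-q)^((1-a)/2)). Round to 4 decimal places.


Amari alpha-divergence:
D = (4/(1-alpha^2))*(1 - p^((1+a)/2)*q^((1-a)/2) - (1-p)^((1+a)/2)*(1-q)^((1-a)/2)).
alpha = -2.0, p = 0.55, q = 0.15.
e1 = (1+alpha)/2 = -0.5, e2 = (1-alpha)/2 = 1.5.
t1 = p^e1 * q^e2 = 0.55^-0.5 * 0.15^1.5 = 0.078335.
t2 = (1-p)^e1 * (1-q)^e2 = 0.45^-0.5 * 0.85^1.5 = 1.168213.
4/(1-alpha^2) = -1.333333.
D = -1.333333*(1 - 0.078335 - 1.168213) = 0.3287

0.3287


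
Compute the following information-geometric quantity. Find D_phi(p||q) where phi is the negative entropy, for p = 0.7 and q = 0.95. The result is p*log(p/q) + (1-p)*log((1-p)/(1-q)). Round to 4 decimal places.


Bregman divergence with negative entropy generator:
D = p*log(p/q) + (1-p)*log((1-p)/(1-q)).
p = 0.7, q = 0.95.
p*log(p/q) = 0.7*log(0.7/0.95) = -0.213767.
(1-p)*log((1-p)/(1-q)) = 0.3*log(0.3/0.05) = 0.537528.
D = -0.213767 + 0.537528 = 0.3238

0.3238


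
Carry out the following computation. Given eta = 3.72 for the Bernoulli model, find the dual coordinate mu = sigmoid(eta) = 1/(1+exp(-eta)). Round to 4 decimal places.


Dual coordinate (expectation parameter) for Bernoulli:
mu = 1/(1+exp(-eta)).
eta = 3.72.
exp(-eta) = exp(-3.72) = 0.024234.
mu = 1/(1+0.024234) = 0.9763

0.9763


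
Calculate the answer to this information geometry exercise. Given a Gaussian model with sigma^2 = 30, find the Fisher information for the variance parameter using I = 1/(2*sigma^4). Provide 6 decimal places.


Fisher information for variance: I(sigma^2) = 1/(2*sigma^4).
sigma^2 = 30, so sigma^4 = 900.
I = 1/(2*900) = 1/1800 = 0.000556

0.000556


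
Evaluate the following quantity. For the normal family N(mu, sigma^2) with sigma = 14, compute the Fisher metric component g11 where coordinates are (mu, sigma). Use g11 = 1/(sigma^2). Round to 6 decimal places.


For the 2-parameter normal family, the Fisher metric has:
  g11 = 1/sigma^2, g22 = 2/sigma^2.
sigma = 14, sigma^2 = 196.
g11 = 0.005102

0.005102


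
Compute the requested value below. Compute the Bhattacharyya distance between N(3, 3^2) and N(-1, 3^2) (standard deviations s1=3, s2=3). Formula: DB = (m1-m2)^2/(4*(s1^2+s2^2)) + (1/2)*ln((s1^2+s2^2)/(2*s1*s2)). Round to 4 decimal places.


Bhattacharyya distance between two Gaussians:
DB = (m1-m2)^2/(4*(s1^2+s2^2)) + (1/2)*ln((s1^2+s2^2)/(2*s1*s2)).
(m1-m2)^2 = (4)^2 = 16.
s1^2+s2^2 = 9 + 9 = 18.
term1 = 16/72 = 0.222222.
term2 = 0.5*ln(18/18.0) = 0.0.
DB = 0.222222 + 0.0 = 0.2222

0.2222


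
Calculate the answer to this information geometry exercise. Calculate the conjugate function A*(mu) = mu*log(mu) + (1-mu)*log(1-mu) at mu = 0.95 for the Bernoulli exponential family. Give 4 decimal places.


Legendre transform for Bernoulli:
A*(mu) = mu*log(mu) + (1-mu)*log(1-mu).
mu = 0.95, 1-mu = 0.05.
mu*log(mu) = 0.95*log(0.95) = -0.048729.
(1-mu)*log(1-mu) = 0.05*log(0.05) = -0.149787.
A* = -0.048729 + -0.149787 = -0.1985

-0.1985


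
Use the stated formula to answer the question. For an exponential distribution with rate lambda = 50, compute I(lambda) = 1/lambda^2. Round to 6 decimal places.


Fisher information for exponential: I(lambda) = 1/lambda^2.
lambda = 50, lambda^2 = 2500.
I = 1/2500 = 0.000400

0.000400


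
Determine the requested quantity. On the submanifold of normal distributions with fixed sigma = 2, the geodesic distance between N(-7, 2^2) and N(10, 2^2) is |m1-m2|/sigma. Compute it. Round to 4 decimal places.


On the fixed-variance normal subfamily, geodesic distance = |m1-m2|/sigma.
|-7 - 10| = 17.
sigma = 2.
d = 17/2 = 8.5000

8.5000


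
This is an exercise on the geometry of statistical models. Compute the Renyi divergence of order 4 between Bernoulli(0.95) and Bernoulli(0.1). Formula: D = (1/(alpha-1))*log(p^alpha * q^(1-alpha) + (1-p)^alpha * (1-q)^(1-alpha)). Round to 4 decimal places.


Renyi divergence of order alpha between Bernoulli distributions:
D = (1/(alpha-1))*log(p^alpha * q^(1-alpha) + (1-p)^alpha * (1-q)^(1-alpha)).
alpha = 4, p = 0.95, q = 0.1.
p^alpha * q^(1-alpha) = 0.95^4 * 0.1^-3 = 814.50625.
(1-p)^alpha * (1-q)^(1-alpha) = 0.05^4 * 0.9^-3 = 9e-06.
sum = 814.50625 + 9e-06 = 814.506259.
D = (1/3)*log(814.506259) = 2.2342

2.2342


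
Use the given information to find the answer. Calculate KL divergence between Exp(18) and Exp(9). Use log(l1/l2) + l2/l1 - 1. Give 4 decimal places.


KL divergence for exponential family:
KL = log(l1/l2) + l2/l1 - 1.
log(18/9) = 0.693147.
9/18 = 0.5.
KL = 0.693147 + 0.5 - 1 = 0.1931

0.1931


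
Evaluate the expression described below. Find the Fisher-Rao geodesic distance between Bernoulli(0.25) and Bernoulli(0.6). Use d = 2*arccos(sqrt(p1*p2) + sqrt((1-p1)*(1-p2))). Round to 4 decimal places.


Geodesic distance on Bernoulli manifold:
d(p1,p2) = 2*arccos(sqrt(p1*p2) + sqrt((1-p1)*(1-p2))).
sqrt(p1*p2) = sqrt(0.25*0.6) = 0.387298.
sqrt((1-p1)*(1-p2)) = sqrt(0.75*0.4) = 0.547723.
arg = 0.387298 + 0.547723 = 0.935021.
d = 2*arccos(0.935021) = 0.7250

0.7250


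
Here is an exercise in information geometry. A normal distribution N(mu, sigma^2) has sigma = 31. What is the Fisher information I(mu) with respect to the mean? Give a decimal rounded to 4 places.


The Fisher information for the mean of a normal distribution is I(mu) = 1/sigma^2.
sigma = 31, so sigma^2 = 961.
I(mu) = 1/961 = 0.0010

0.0010


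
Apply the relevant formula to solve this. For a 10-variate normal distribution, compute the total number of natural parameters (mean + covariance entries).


Exponential family dimension calculation:
For 10-dim MVN: mean has 10 params, covariance has 10*11/2 = 55 unique entries.
Total dim = 10 + 55 = 65.

65


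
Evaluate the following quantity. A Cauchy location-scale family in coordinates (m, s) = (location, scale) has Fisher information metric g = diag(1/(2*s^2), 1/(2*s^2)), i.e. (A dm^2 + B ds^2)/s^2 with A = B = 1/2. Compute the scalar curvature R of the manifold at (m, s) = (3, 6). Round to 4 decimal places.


The metric has the form g = (A dm^2 + B ds^2)/s^2 with A = 1/2, B = 1/2.
Substitute u = sqrt(A/B)*m: g = B*(du^2 + ds^2)/s^2, i.e. B times the
Poincare upper half-plane metric, which has constant Gaussian curvature -1.
Scaling a 2D metric by a constant c divides the Gaussian curvature by c,
so K = -1/B = -1/(1/2) = -2.0000 everywhere (the point (m, s) = (3, 6) is irrelevant:
the curvature is constant).
Scalar curvature in dimension 2: R = 2K = -2/(1/2) = -4.0000.

-4.0000


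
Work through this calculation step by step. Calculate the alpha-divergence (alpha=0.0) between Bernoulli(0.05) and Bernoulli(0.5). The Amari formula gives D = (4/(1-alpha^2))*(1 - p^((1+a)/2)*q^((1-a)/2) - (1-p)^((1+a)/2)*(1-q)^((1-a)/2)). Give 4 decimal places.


Amari alpha-divergence:
D = (4/(1-alpha^2))*(1 - p^((1+a)/2)*q^((1-a)/2) - (1-p)^((1+a)/2)*(1-q)^((1-a)/2)).
alpha = 0.0, p = 0.05, q = 0.5.
e1 = (1+alpha)/2 = 0.5, e2 = (1-alpha)/2 = 0.5.
t1 = p^e1 * q^e2 = 0.05^0.5 * 0.5^0.5 = 0.158114.
t2 = (1-p)^e1 * (1-q)^e2 = 0.95^0.5 * 0.5^0.5 = 0.689202.
4/(1-alpha^2) = 4.0.
D = 4.0*(1 - 0.158114 - 0.689202) = 0.6107

0.6107


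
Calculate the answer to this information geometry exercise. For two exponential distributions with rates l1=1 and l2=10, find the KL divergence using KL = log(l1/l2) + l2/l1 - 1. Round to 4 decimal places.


KL divergence for exponential family:
KL = log(l1/l2) + l2/l1 - 1.
log(1/10) = -2.302585.
10/1 = 10.0.
KL = -2.302585 + 10.0 - 1 = 6.6974

6.6974


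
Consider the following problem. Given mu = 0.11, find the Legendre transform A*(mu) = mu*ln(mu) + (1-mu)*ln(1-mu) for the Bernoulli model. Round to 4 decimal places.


Legendre transform for Bernoulli:
A*(mu) = mu*log(mu) + (1-mu)*log(1-mu).
mu = 0.11, 1-mu = 0.89.
mu*log(mu) = 0.11*log(0.11) = -0.2428.
(1-mu)*log(1-mu) = 0.89*log(0.89) = -0.103715.
A* = -0.2428 + -0.103715 = -0.3465

-0.3465


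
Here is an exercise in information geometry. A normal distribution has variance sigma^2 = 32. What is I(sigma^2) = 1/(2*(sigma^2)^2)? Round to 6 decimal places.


Fisher information for variance: I(sigma^2) = 1/(2*sigma^4).
sigma^2 = 32, so sigma^4 = 1024.
I = 1/(2*1024) = 1/2048 = 0.000488

0.000488


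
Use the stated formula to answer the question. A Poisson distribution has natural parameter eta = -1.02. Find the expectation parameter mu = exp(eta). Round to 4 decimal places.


Expectation parameter for Poisson exponential family:
mu = exp(eta).
eta = -1.02.
mu = exp(-1.02) = 0.3606

0.3606


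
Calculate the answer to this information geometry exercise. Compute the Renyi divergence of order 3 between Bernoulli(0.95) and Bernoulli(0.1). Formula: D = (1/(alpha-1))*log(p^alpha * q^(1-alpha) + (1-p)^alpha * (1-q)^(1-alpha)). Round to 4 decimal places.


Renyi divergence of order alpha between Bernoulli distributions:
D = (1/(alpha-1))*log(p^alpha * q^(1-alpha) + (1-p)^alpha * (1-q)^(1-alpha)).
alpha = 3, p = 0.95, q = 0.1.
p^alpha * q^(1-alpha) = 0.95^3 * 0.1^-2 = 85.7375.
(1-p)^alpha * (1-q)^(1-alpha) = 0.05^3 * 0.9^-2 = 0.000154.
sum = 85.7375 + 0.000154 = 85.737654.
D = (1/2)*log(85.737654) = 2.2256

2.2256


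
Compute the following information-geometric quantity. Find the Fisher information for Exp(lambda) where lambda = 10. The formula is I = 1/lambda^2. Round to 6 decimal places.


Fisher information for exponential: I(lambda) = 1/lambda^2.
lambda = 10, lambda^2 = 100.
I = 1/100 = 0.010000

0.010000


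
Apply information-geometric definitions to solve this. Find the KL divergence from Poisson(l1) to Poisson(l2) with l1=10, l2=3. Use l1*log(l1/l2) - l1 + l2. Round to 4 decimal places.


KL divergence for Poisson:
KL = l1*log(l1/l2) - l1 + l2.
l1 = 10, l2 = 3.
log(10/3) = 1.203973.
l1*log(l1/l2) = 10 * 1.203973 = 12.039728.
KL = 12.039728 - 10 + 3 = 5.0397

5.0397


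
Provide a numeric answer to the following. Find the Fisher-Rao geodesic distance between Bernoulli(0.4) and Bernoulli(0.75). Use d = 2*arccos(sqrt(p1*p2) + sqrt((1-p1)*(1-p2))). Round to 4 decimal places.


Geodesic distance on Bernoulli manifold:
d(p1,p2) = 2*arccos(sqrt(p1*p2) + sqrt((1-p1)*(1-p2))).
sqrt(p1*p2) = sqrt(0.4*0.75) = 0.547723.
sqrt((1-p1)*(1-p2)) = sqrt(0.6*0.25) = 0.387298.
arg = 0.547723 + 0.387298 = 0.935021.
d = 2*arccos(0.935021) = 0.7250

0.7250


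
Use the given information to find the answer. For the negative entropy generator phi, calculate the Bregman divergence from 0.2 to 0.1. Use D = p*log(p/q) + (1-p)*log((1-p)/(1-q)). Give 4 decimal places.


Bregman divergence with negative entropy generator:
D = p*log(p/q) + (1-p)*log((1-p)/(1-q)).
p = 0.2, q = 0.1.
p*log(p/q) = 0.2*log(0.2/0.1) = 0.138629.
(1-p)*log((1-p)/(1-q)) = 0.8*log(0.8/0.9) = -0.094226.
D = 0.138629 + -0.094226 = 0.0444

0.0444


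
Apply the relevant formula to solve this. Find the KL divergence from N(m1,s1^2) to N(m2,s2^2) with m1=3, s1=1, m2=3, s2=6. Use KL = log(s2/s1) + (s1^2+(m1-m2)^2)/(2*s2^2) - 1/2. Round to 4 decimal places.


KL divergence between normal distributions:
KL = log(s2/s1) + (s1^2 + (m1-m2)^2)/(2*s2^2) - 1/2.
log(6/1) = 1.791759.
(1^2 + (3-3)^2)/(2*6^2) = (1 + 0)/72 = 0.013889.
KL = 1.791759 + 0.013889 - 0.5 = 1.3056

1.3056


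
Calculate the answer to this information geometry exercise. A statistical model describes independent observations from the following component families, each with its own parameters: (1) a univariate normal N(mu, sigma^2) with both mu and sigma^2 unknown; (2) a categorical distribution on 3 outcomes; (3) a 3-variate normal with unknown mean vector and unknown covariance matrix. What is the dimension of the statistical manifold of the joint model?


The dimension of a statistical manifold equals the number of free
(independent) real parameters of the model. For a product of independent
blocks the parameter counts add.
- normal (mu, sigma^2): 2.
- categorical on 3 outcomes (probabilities sum to 1): 3-1 = 2.
- 3-variate normal: 3 (mean) + 3*4/2 = 6 (symmetric covariance) = 9.
Total = 2 + 2 + 9 = 13.
Dimension = 13

13
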